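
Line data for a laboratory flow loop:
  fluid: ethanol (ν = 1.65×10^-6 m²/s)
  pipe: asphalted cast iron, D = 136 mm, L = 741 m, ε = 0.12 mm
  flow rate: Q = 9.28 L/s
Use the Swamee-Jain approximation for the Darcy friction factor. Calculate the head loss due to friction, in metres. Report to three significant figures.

h_f ≈ 2.68 m

V = 4Q/(πD²) = 4·0.00928/(π·0.136²) = 0.6388 m/s
Re = VD/ν = 0.6388·0.136/1.65×10^-6 = 5.27×10^4 → turbulent
ε/D = 0.12/136 = 8.82×10^-4
Swamee-Jain: f = 0.02366
h_f = f(L/D)V²/(2g) = 0.02366·(741/0.136)·0.6388²/(2·9.81) = 2.682 m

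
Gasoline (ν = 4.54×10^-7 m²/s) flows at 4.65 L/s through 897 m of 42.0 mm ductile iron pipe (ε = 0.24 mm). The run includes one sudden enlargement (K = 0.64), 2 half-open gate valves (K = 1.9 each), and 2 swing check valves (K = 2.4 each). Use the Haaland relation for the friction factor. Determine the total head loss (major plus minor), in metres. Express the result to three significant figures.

V = 4Q/(πD²) = 3.356 m/s; V²/2g = 0.5742 m
Re = 3.10×10^5, ε/D = 0.00571 → f = 0.03195 (Haaland)
Major: h_f = f(L/D)·V²/2g = 0.03195·21357·0.5742 = 391.8 m
Minor: ΣK = 9.24; h_m = ΣK·V²/2g = 5.305 m
Total H_L = 391.8 + 5.305 = 397.1 m

H_L ≈ 397 m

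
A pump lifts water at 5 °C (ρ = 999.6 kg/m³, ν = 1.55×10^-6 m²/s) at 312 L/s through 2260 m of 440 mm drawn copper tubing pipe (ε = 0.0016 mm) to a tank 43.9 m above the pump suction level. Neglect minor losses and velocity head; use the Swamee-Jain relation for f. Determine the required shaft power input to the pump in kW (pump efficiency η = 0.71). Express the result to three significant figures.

P_shaft ≈ 250 kW

V = 4Q/(πD²) = 2.052 m/s; Re = 5.82×10^5; ε/D = 3.64×10^-6; f = 0.01281
h_f = f(L/D)V²/2g = 14.11 m
Total head H = z + h_f = 43.9 + 14.11 = 58.01 m
P_hyd = ρgQH = 999.6·9.81·0.312·58.01 = 177.5 kW
P_shaft = P_hyd/η = 177.5/0.71 = 250.0 kW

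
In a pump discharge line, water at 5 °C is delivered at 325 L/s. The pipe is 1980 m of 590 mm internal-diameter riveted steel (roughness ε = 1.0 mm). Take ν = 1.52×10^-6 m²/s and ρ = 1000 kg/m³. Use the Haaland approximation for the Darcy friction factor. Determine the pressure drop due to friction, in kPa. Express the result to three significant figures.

V = 4Q/(πD²) = 4·0.325/(π·0.590²) = 1.189 m/s
Re = VD/ν = 1.189·0.590/1.52×10^-6 = 4.61×10^5 → turbulent
ε/D = 1.0/590 = 0.00169
Haaland: f = 0.02286
h_f = f(L/D)V²/(2g) = 0.02286·(1980/0.590)·1.189²/(2·9.81) = 5.525 m
Δp = ρg·h_f = 1000·9.81·5.525 = 54.20 kPa

Δp ≈ 54.2 kPa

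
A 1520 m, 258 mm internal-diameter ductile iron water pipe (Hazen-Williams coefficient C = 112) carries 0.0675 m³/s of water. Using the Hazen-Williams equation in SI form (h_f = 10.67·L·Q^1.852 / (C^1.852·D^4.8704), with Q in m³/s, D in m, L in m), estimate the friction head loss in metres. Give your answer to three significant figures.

h_f = 10.67·1520·0.0675^1.852 / (112^1.852·0.258^4.8704) = 12.95 m

h_f ≈ 13.0 m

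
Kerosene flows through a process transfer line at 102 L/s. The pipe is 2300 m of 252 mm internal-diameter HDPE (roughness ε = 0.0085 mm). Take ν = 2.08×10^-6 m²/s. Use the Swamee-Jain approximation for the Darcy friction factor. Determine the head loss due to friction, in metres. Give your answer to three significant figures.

h_f ≈ 29.7 m

V = 4Q/(πD²) = 4·0.102/(π·0.252²) = 2.045 m/s
Re = VD/ν = 2.045·0.252/2.08×10^-6 = 2.48×10^5 → turbulent
ε/D = 0.0085/252 = 3.37×10^-5
Swamee-Jain: f = 0.01525
h_f = f(L/D)V²/(2g) = 0.01525·(2300/0.252)·2.045²/(2·9.81) = 29.67 m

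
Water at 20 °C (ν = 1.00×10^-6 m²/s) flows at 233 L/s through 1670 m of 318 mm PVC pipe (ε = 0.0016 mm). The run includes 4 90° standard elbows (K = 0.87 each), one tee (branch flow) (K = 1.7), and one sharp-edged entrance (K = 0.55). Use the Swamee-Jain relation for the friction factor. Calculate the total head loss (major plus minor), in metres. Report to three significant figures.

V = 4Q/(πD²) = 2.934 m/s; V²/2g = 0.4387 m
Re = 9.33×10^5, ε/D = 5.03×10^-6 → f = 0.01186 (Swamee-Jain)
Major: h_f = f(L/D)·V²/2g = 0.01186·5252·0.4387 = 27.33 m
Minor: ΣK = 5.73; h_m = ΣK·V²/2g = 2.514 m
Total H_L = 27.33 + 2.514 = 29.85 m

H_L ≈ 29.8 m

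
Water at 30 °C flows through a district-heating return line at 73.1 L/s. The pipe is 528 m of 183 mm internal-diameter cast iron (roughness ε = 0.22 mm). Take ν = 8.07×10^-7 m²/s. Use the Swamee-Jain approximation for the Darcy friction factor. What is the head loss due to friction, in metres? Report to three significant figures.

V = 4Q/(πD²) = 4·0.0731/(π·0.183²) = 2.779 m/s
Re = VD/ν = 2.779·0.183/8.07×10^-7 = 6.30×10^5 → turbulent
ε/D = 0.22/183 = 0.00120
Swamee-Jain: f = 0.02107
h_f = f(L/D)V²/(2g) = 0.02107·(528/0.183)·2.779²/(2·9.81) = 23.94 m

h_f ≈ 23.9 m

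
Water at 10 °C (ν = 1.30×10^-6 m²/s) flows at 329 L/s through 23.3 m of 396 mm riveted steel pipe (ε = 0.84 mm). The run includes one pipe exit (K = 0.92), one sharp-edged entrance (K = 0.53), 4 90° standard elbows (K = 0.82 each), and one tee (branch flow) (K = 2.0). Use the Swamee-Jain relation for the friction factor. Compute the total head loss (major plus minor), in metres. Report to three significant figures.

V = 4Q/(πD²) = 2.671 m/s; V²/2g = 0.3637 m
Re = 8.14×10^5, ε/D = 0.00212 → f = 0.02409 (Swamee-Jain)
Major: h_f = f(L/D)·V²/2g = 0.02409·58.84·0.3637 = 0.5156 m
Minor: ΣK = 6.73; h_m = ΣK·V²/2g = 2.448 m
Total H_L = 0.5156 + 2.448 = 2.963 m

H_L ≈ 2.96 m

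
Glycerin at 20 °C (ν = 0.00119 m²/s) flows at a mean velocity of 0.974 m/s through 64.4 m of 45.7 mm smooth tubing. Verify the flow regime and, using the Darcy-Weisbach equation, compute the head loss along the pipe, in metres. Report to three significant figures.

h_f ≈ 117 m

Re = VD/ν = 0.974·0.04570/0.00119 = 37.4 → laminar (Re < 2300)
f = 64/Re = 1.711
h_f = f(L/D)V²/(2g) = 1.711·(64.4/0.04570)·0.974²/(2·9.81) = 116.6 m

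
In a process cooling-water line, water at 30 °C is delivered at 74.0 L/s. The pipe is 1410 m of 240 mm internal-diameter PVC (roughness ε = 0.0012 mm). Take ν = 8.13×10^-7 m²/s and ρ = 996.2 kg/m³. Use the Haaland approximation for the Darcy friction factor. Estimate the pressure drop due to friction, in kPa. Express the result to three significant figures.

Δp ≈ 103 kPa

V = 4Q/(πD²) = 4·0.0740/(π·0.240²) = 1.636 m/s
Re = VD/ν = 1.636·0.240/8.13×10^-7 = 4.83×10^5 → turbulent
ε/D = 0.0012/240 = 5.00×10^-6
Haaland: f = 0.01320
h_f = f(L/D)V²/(2g) = 0.01320·(1410/0.240)·1.636²/(2·9.81) = 10.57 m
Δp = ρg·h_f = 996.2·9.81·10.57 = 103.3 kPa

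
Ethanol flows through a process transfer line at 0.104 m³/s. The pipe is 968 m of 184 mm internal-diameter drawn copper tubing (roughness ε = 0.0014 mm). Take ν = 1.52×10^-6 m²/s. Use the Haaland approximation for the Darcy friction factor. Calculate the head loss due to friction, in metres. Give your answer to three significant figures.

h_f ≈ 54.4 m

V = 4Q/(πD²) = 4·0.104/(π·0.184²) = 3.911 m/s
Re = VD/ν = 3.911·0.184/1.52×10^-6 = 4.73×10^5 → turbulent
ε/D = 0.0014/184 = 7.61×10^-6
Haaland: f = 0.01327
h_f = f(L/D)V²/(2g) = 0.01327·(968/0.184)·3.911²/(2·9.81) = 54.44 m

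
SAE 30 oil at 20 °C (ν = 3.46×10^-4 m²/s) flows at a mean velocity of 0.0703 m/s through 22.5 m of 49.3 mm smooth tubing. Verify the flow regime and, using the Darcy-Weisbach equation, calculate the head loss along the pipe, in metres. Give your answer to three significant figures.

h_f ≈ 0.735 m

Re = VD/ν = 0.0703·0.04930/3.46×10^-4 = 10.0 → laminar (Re < 2300)
f = 64/Re = 6.389
h_f = f(L/D)V²/(2g) = 6.389·(22.5/0.04930)·0.0703²/(2·9.81) = 0.7345 m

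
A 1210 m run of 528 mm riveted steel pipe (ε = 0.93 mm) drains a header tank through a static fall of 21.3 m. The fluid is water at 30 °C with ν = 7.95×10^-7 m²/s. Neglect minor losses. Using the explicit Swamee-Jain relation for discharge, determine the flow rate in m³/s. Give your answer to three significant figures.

Q ≈ 0.620 m³/s

Swamee-Jain (Type II): Q = -0.965·√(gD⁵h_f/L)·ln[ε/(3.7D) + √(3.17ν²L/(gD³h_f))]
√(gD⁵h_f/L) = √(9.81·0.528⁵·21.3/1210) = 0.08418
ε/(3.7D) = 4.76×10^-4; √(3.17ν²L/(gD³h_f)) = 8.88×10^-6
Q = -0.965·0.08418·ln(4.849×10^-4) = 0.6199 m³/s
Check: V = 2.83 m/s, Re = 1.88×10^6, f = 0.02281, h_f = 21.4 m ≈ 21.3 m ✓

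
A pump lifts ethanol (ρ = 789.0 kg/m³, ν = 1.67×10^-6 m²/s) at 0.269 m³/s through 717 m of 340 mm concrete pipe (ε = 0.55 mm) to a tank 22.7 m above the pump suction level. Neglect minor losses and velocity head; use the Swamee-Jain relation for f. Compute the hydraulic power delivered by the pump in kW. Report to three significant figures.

P_hyd ≈ 91.7 kW

V = 4Q/(πD²) = 2.963 m/s; Re = 6.03×10^5; ε/D = 0.00162; f = 0.02261
h_f = f(L/D)V²/2g = 21.34 m
Total head H = z + h_f = 22.7 + 21.34 = 44.04 m
P_hyd = ρgQH = 789.0·9.81·0.269·44.04 = 91.69 kW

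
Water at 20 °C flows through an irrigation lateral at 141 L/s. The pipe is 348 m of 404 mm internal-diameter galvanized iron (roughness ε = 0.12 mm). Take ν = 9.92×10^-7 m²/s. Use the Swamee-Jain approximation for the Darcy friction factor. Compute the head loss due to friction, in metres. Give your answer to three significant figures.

V = 4Q/(πD²) = 4·0.141/(π·0.404²) = 1.100 m/s
Re = VD/ν = 1.100·0.404/9.92×10^-7 = 4.48×10^5 → turbulent
ε/D = 0.12/404 = 2.97×10^-4
Swamee-Jain: f = 0.01648
h_f = f(L/D)V²/(2g) = 0.01648·(348/0.404)·1.100²/(2·9.81) = 0.8753 m

h_f ≈ 0.875 m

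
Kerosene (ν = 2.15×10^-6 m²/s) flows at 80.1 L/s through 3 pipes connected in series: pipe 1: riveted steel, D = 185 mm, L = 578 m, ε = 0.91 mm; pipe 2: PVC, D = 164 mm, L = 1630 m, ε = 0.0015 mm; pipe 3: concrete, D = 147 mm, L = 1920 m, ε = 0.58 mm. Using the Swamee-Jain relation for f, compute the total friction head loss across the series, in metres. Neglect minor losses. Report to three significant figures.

H ≈ 576 m

Pipe 1: V = 2.980 m/s, Re = 2.56×10^5, ε/D = 0.00492, f = 0.03074, h_1 = f(L/D)V²/2g = 43.47 m
Pipe 2: V = 3.792 m/s, Re = 2.89×10^5, ε/D = 9.15×10^-6, f = 0.01458, h_2 = f(L/D)V²/2g = 106.2 m
Pipe 3: V = 4.720 m/s, Re = 3.23×10^5, ε/D = 0.00395, f = 0.02878, h_3 = f(L/D)V²/2g = 426.8 m
Series → Q common, losses add: H = Σh = 576.5 m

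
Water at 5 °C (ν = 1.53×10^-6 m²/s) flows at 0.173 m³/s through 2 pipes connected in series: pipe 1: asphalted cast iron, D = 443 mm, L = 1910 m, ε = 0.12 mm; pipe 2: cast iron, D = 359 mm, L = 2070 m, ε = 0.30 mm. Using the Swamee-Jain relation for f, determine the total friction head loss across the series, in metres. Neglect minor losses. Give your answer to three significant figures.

H ≈ 21.6 m

Pipe 1: V = 1.122 m/s, Re = 3.25×10^5, ε/D = 2.71×10^-4, f = 0.01672, h_1 = f(L/D)V²/2g = 4.630 m
Pipe 2: V = 1.709 m/s, Re = 4.01×10^5, ε/D = 8.36×10^-4, f = 0.01977, h_2 = f(L/D)V²/2g = 16.97 m
Series → Q common, losses add: H = Σh = 21.60 m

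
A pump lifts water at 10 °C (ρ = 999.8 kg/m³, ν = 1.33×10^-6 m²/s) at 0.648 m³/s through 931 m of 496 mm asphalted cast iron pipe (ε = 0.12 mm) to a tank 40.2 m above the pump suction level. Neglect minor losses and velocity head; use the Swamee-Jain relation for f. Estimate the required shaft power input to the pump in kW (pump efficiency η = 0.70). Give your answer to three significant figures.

P_shaft ≈ 512 kW

V = 4Q/(πD²) = 3.354 m/s; Re = 1.25×10^6; ε/D = 2.42×10^-4; f = 0.01505
h_f = f(L/D)V²/2g = 16.20 m
Total head H = z + h_f = 40.2 + 16.20 = 56.40 m
P_hyd = ρgQH = 999.8·9.81·0.648·56.40 = 358.4 kW
P_shaft = P_hyd/η = 358.4/0.70 = 512.0 kW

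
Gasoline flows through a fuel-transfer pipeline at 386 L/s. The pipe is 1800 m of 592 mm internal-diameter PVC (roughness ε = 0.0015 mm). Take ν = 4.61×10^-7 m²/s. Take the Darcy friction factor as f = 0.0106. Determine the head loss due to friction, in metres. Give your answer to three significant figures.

h_f ≈ 3.23 m

V = 4Q/(πD²) = 4·0.386/(π·0.592²) = 1.402 m/s
h_f = f(L/D)V²/(2g) = 0.01060·(1800/0.592)·1.402²/(2·9.81) = 3.230 m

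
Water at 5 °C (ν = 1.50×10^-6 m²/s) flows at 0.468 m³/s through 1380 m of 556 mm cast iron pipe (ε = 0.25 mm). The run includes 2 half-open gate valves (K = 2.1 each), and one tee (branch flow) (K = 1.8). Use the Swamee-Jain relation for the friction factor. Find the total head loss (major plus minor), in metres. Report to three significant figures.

V = 4Q/(πD²) = 1.928 m/s; V²/2g = 0.1894 m
Re = 7.14×10^5, ε/D = 4.50×10^-4 → f = 0.01716 (Swamee-Jain)
Major: h_f = f(L/D)·V²/2g = 0.01716·2482·0.1894 = 8.066 m
Minor: ΣK = 6.00; h_m = ΣK·V²/2g = 1.136 m
Total H_L = 8.066 + 1.136 = 9.202 m

H_L ≈ 9.20 m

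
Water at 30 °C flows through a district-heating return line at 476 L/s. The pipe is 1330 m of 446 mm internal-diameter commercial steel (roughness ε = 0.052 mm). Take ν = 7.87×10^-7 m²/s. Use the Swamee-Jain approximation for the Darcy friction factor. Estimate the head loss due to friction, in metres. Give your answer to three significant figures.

h_f ≈ 18.7 m

V = 4Q/(πD²) = 4·0.476/(π·0.446²) = 3.047 m/s
Re = VD/ν = 3.047·0.446/7.87×10^-7 = 1.73×10^6 → turbulent
ε/D = 0.052/446 = 1.17×10^-4
Swamee-Jain: f = 0.01326
h_f = f(L/D)V²/(2g) = 0.01326·(1330/0.446)·3.047²/(2·9.81) = 18.71 m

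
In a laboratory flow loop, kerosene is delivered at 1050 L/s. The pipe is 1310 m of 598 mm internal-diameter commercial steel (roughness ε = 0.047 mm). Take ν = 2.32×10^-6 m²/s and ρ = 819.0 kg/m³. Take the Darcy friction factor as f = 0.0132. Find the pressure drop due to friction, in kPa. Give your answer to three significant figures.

V = 4Q/(πD²) = 4·1.05/(π·0.598²) = 3.738 m/s
h_f = f(L/D)V²/(2g) = 0.01320·(1310/0.598)·3.738²/(2·9.81) = 20.60 m
Δp = ρg·h_f = 819.0·9.81·20.60 = 165.5 kPa

Δp ≈ 165 kPa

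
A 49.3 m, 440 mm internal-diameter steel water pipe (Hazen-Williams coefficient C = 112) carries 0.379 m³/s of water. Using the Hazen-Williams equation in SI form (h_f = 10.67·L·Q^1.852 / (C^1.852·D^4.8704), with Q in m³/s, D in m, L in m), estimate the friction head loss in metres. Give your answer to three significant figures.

h_f = 10.67·49.3·0.379^1.852 / (112^1.852·0.440^4.8704) = 0.7621 m

h_f ≈ 0.762 m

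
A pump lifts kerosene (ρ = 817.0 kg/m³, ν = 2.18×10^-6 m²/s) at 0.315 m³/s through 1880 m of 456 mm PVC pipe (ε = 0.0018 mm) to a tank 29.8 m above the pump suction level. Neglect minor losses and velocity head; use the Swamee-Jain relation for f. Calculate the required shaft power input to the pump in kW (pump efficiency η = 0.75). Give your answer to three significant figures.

V = 4Q/(πD²) = 1.929 m/s; Re = 4.03×10^5; ε/D = 3.95×10^-6; f = 0.01366
h_f = f(L/D)V²/2g = 10.68 m
Total head H = z + h_f = 29.8 + 10.68 = 40.48 m
P_hyd = ρgQH = 817.0·9.81·0.315·40.48 = 102.2 kW
P_shaft = P_hyd/η = 102.2/0.75 = 136.3 kW

P_shaft ≈ 136 kW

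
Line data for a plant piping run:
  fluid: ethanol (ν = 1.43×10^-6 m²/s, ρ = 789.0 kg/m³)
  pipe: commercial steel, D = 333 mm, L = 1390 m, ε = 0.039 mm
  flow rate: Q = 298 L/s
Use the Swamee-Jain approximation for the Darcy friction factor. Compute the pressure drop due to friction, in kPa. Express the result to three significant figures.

Δp ≈ 270 kPa

V = 4Q/(πD²) = 4·0.298/(π·0.333²) = 3.422 m/s
Re = VD/ν = 3.422·0.333/1.43×10^-6 = 7.97×10^5 → turbulent
ε/D = 0.039/333 = 1.17×10^-4
Swamee-Jain: f = 0.01401
h_f = f(L/D)V²/(2g) = 0.01401·(1390/0.333)·3.422²/(2·9.81) = 34.90 m
Δp = ρg·h_f = 789.0·9.81·34.90 = 270.1 kPa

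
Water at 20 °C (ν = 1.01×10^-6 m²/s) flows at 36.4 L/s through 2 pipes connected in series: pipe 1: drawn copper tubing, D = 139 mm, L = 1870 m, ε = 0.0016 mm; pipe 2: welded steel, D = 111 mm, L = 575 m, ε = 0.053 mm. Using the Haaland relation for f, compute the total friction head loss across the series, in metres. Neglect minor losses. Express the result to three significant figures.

Pipe 1: V = 2.399 m/s, Re = 3.30×10^5, ε/D = 1.15×10^-5, f = 0.01419, h_1 = f(L/D)V²/2g = 55.98 m
Pipe 2: V = 3.762 m/s, Re = 4.13×10^5, ε/D = 4.77×10^-4, f = 0.01760, h_2 = f(L/D)V²/2g = 65.74 m
Series → Q common, losses add: H = Σh = 121.7 m

H ≈ 122 m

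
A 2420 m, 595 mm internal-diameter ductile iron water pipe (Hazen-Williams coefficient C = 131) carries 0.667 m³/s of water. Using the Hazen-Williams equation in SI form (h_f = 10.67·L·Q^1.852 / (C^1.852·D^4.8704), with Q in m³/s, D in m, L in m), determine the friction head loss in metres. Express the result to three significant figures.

h_f ≈ 18.3 m

h_f = 10.67·2420·0.667^1.852 / (131^1.852·0.595^4.8704) = 18.33 m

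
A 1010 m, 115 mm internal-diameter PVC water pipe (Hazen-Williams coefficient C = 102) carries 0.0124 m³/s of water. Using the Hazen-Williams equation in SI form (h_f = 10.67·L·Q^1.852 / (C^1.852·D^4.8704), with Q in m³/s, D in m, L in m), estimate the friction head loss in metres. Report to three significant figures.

h_f = 10.67·1010·0.0124^1.852 / (102^1.852·0.115^4.8704) = 22.72 m

h_f ≈ 22.7 m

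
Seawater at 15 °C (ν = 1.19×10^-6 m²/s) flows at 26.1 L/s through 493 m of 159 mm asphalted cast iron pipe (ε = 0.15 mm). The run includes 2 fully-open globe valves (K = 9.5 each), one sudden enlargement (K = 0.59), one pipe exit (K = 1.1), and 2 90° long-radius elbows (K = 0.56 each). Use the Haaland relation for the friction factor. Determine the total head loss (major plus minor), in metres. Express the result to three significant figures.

H_L ≈ 7.61 m

V = 4Q/(πD²) = 1.314 m/s; V²/2g = 0.08807 m
Re = 1.76×10^5, ε/D = 9.43×10^-4 → f = 0.02084 (Haaland)
Major: h_f = f(L/D)·V²/2g = 0.02084·3101·0.08807 = 5.692 m
Minor: ΣK = 21.8; h_m = ΣK·V²/2g = 1.921 m
Total H_L = 5.692 + 1.921 = 7.612 m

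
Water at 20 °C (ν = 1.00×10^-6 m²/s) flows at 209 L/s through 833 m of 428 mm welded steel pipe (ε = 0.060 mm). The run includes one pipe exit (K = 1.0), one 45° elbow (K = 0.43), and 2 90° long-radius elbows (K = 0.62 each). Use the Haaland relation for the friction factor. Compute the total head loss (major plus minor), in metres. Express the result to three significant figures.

H_L ≈ 3.30 m

V = 4Q/(πD²) = 1.453 m/s; V²/2g = 0.1076 m
Re = 6.22×10^5, ε/D = 1.40×10^-4 → f = 0.01440 (Haaland)
Major: h_f = f(L/D)·V²/2g = 0.01440·1946·0.1076 = 3.014 m
Minor: ΣK = 2.67; h_m = ΣK·V²/2g = 0.2872 m
Total H_L = 3.014 + 0.2872 = 3.302 m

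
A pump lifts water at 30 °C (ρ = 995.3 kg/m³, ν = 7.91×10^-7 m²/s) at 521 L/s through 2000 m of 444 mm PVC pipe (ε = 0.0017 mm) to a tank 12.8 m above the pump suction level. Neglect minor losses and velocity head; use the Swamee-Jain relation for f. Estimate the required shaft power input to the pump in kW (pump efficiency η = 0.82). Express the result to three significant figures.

V = 4Q/(πD²) = 3.365 m/s; Re = 1.89×10^6; ε/D = 3.83×10^-6; f = 0.01060
h_f = f(L/D)V²/2g = 27.56 m
Total head H = z + h_f = 12.8 + 27.56 = 40.36 m
P_hyd = ρgQH = 995.3·9.81·0.521·40.36 = 205.3 kW
P_shaft = P_hyd/η = 205.3/0.82 = 250.4 kW

P_shaft ≈ 250 kW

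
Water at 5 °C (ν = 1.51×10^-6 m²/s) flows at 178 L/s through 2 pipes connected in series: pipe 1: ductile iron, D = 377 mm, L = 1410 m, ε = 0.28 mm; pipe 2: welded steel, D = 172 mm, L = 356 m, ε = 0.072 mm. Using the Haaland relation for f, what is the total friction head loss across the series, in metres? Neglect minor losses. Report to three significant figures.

Pipe 1: V = 1.595 m/s, Re = 3.98×10^5, ε/D = 7.43×10^-4, f = 0.01912, h_1 = f(L/D)V²/2g = 9.268 m
Pipe 2: V = 7.661 m/s, Re = 8.73×10^5, ε/D = 4.19×10^-4, f = 0.01665, h_2 = f(L/D)V²/2g = 103.1 m
Series → Q common, losses add: H = Σh = 112.4 m

H ≈ 112 m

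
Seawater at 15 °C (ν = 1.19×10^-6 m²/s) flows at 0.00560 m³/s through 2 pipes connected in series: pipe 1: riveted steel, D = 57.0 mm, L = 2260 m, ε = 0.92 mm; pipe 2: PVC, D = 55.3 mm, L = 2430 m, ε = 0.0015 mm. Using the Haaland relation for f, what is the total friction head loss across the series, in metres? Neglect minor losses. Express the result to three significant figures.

H ≈ 656 m

Pipe 1: V = 2.195 m/s, Re = 1.05×10^5, ε/D = 0.0161, f = 0.04537, h_1 = f(L/D)V²/2g = 441.6 m
Pipe 2: V = 2.332 m/s, Re = 1.08×10^5, ε/D = 2.71×10^-5, f = 0.01764, h_2 = f(L/D)V²/2g = 214.8 m
Series → Q common, losses add: H = Σh = 656.4 m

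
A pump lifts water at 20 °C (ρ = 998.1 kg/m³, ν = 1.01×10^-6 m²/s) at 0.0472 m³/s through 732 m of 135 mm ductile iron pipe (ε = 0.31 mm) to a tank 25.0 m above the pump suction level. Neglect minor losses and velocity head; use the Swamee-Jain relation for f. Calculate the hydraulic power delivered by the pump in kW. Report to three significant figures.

P_hyd ≈ 46.0 kW

V = 4Q/(πD²) = 3.297 m/s; Re = 4.41×10^5; ε/D = 0.00230; f = 0.02480
h_f = f(L/D)V²/2g = 74.53 m
Total head H = z + h_f = 25.0 + 74.53 = 99.53 m
P_hyd = ρgQH = 998.1·9.81·0.0472·99.53 = 46.00 kW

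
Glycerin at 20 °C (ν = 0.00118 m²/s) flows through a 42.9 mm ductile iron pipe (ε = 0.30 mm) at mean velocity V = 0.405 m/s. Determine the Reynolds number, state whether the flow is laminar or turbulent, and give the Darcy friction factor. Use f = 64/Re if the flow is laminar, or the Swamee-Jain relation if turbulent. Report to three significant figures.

Re = VD/ν = 0.4050·0.0429/0.00118 = 14.7
Re < 2300 → laminar → f = 64/Re = 4.347

Re ≈ 14.7; laminar; f = 64/Re ≈ 4.35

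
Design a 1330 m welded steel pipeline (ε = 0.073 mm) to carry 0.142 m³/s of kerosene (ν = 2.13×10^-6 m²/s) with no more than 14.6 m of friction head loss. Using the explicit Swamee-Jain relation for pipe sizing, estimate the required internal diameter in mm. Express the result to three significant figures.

Swamee-Jain (Type III): D = 0.66·[ε^1.25·(LQ²/(gh_f))^4.75 + ν·Q^9.4·(L/(gh_f))^5.2]^0.04
LQ²/(gh_f) = 0.1872; L/(gh_f) = 9.286
Term 1 = ε^1.25·(…)^4.75 = 2.36×10^-9; Term 2 = ν·Q^9.4·(…)^5.2 = 2.47×10^-9
D = 0.66·(2.36×10^-9 + 2.47×10^-9)^0.04 = 0.3068 m = 307 mm
Check: V = 1.92 m/s, Re = 2.77×10^5, f = 0.01675, h_f = 13.6 m ≈ 14.6 m ✓

D ≈ 307 mm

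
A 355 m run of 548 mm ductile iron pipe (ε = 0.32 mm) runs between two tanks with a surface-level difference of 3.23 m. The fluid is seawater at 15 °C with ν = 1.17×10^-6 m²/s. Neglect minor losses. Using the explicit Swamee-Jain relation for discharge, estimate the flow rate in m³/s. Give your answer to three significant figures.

Swamee-Jain (Type II): Q = -0.965·√(gD⁵h_f/L)·ln[ε/(3.7D) + √(3.17ν²L/(gD³h_f))]
√(gD⁵h_f/L) = √(9.81·0.548⁵·3.23/355) = 0.06642
ε/(3.7D) = 1.58×10^-4; √(3.17ν²L/(gD³h_f)) = 1.72×10^-5
Q = -0.965·0.06642·ln(1.750×10^-4) = 0.5544 m³/s
Check: V = 2.35 m/s, Re = 1.10×10^6, f = 0.01780, h_f = 3.25 m ≈ 3.23 m ✓

Q ≈ 0.554 m³/s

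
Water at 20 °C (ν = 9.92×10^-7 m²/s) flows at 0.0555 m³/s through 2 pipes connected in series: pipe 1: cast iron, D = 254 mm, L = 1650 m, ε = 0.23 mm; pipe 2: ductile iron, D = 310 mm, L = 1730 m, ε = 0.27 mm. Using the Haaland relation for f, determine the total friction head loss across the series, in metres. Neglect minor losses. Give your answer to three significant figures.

H ≈ 11.1 m

Pipe 1: V = 1.095 m/s, Re = 2.80×10^5, ε/D = 9.06×10^-4, f = 0.02017, h_1 = f(L/D)V²/2g = 8.014 m
Pipe 2: V = 0.7353 m/s, Re = 2.30×10^5, ε/D = 8.71×10^-4, f = 0.02022, h_2 = f(L/D)V²/2g = 3.110 m
Series → Q common, losses add: H = Σh = 11.12 m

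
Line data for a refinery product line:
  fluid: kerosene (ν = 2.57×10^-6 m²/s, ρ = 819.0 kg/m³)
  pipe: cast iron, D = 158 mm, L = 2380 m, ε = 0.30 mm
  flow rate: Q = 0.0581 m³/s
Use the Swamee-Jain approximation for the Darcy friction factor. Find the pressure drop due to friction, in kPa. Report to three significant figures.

V = 4Q/(πD²) = 4·0.0581/(π·0.158²) = 2.963 m/s
Re = VD/ν = 2.963·0.158/2.57×10^-6 = 1.82×10^5 → turbulent
ε/D = 0.30/158 = 0.00190
Swamee-Jain: f = 0.02429
h_f = f(L/D)V²/(2g) = 0.02429·(2380/0.158)·2.963²/(2·9.81) = 163.7 m
Δp = ρg·h_f = 819.0·9.81·163.7 = 1316 kPa

Δp ≈ 1320 kPa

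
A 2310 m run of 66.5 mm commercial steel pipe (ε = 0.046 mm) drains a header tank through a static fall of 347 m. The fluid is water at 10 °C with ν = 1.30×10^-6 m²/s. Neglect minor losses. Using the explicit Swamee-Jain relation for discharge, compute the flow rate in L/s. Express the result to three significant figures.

Q ≈ 10.8 L/s

Swamee-Jain (Type II): Q = -0.965·√(gD⁵h_f/L)·ln[ε/(3.7D) + √(3.17ν²L/(gD³h_f))]
√(gD⁵h_f/L) = √(9.81·0.0665⁵·347/2310) = 0.001384
ε/(3.7D) = 1.87×10^-4; √(3.17ν²L/(gD³h_f)) = 1.11×10^-4
Q = -0.965·0.001384·ln(2.981×10^-4) = 0.01084 m³/s
Check: V = 3.12 m/s, Re = 1.60×10^5, f = 0.02024, h_f = 349 m ≈ 347 m ✓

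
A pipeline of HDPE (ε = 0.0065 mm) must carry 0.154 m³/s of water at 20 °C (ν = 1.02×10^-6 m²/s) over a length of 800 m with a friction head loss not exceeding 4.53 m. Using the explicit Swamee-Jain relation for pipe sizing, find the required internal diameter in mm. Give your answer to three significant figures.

D ≈ 344 mm

Swamee-Jain (Type III): D = 0.66·[ε^1.25·(LQ²/(gh_f))^4.75 + ν·Q^9.4·(L/(gh_f))^5.2]^0.04
LQ²/(gh_f) = 0.4269; L/(gh_f) = 18.00
Term 1 = ε^1.25·(…)^4.75 = 5.76×10^-9; Term 2 = ν·Q^9.4·(…)^5.2 = 7.92×10^-8
D = 0.66·(5.76×10^-9 + 7.92×10^-8)^0.04 = 0.3441 m = 344 mm
Check: V = 1.66 m/s, Re = 5.59×10^5, f = 0.01315, h_f = 4.27 m ≈ 4.53 m ✓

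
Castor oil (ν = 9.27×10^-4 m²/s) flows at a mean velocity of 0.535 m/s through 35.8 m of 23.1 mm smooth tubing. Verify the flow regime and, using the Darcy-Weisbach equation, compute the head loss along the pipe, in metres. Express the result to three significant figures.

Re = VD/ν = 0.535·0.02310/9.27×10^-4 = 13.3 → laminar (Re < 2300)
f = 64/Re = 4.801
h_f = f(L/D)V²/(2g) = 4.801·(35.8/0.02310)·0.535²/(2·9.81) = 108.5 m

h_f ≈ 109 m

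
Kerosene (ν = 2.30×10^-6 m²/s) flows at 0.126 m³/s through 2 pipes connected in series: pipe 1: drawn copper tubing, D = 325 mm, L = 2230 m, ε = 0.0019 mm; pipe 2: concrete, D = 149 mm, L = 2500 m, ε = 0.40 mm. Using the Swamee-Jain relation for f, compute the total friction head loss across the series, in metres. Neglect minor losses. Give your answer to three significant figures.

H ≈ 1160 m

Pipe 1: V = 1.519 m/s, Re = 2.15×10^5, ε/D = 5.85×10^-6, f = 0.01538, h_1 = f(L/D)V²/2g = 12.41 m
Pipe 2: V = 7.226 m/s, Re = 4.68×10^5, ε/D = 0.00268, f = 0.02580, h_2 = f(L/D)V²/2g = 1152 m
Series → Q common, losses add: H = Σh = 1164 m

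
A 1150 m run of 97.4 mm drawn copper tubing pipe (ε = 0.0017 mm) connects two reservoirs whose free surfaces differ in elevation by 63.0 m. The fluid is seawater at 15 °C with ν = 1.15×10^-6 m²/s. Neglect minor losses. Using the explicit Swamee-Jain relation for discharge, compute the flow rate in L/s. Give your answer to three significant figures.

Q ≈ 19.4 L/s

Swamee-Jain (Type II): Q = -0.965·√(gD⁵h_f/L)·ln[ε/(3.7D) + √(3.17ν²L/(gD³h_f))]
√(gD⁵h_f/L) = √(9.81·0.0974⁵·63.0/1150) = 0.002170
ε/(3.7D) = 4.72×10^-6; √(3.17ν²L/(gD³h_f)) = 9.19×10^-5
Q = -0.965·0.002170·ln(9.660×10^-5) = 0.01936 m³/s
Check: V = 2.60 m/s, Re = 2.20×10^5, f = 0.01542, h_f = 62.7 m ≈ 63.0 m ✓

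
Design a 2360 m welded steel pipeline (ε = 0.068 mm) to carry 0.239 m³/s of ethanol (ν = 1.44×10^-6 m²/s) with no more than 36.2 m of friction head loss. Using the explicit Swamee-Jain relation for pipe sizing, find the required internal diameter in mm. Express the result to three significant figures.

Swamee-Jain (Type III): D = 0.66·[ε^1.25·(LQ²/(gh_f))^4.75 + ν·Q^9.4·(L/(gh_f))^5.2]^0.04
LQ²/(gh_f) = 0.3796; L/(gh_f) = 6.646
Term 1 = ε^1.25·(…)^4.75 = 6.20×10^-8; Term 2 = ν·Q^9.4·(…)^5.2 = 3.91×10^-8
D = 0.66·(6.20×10^-8 + 3.91×10^-8)^0.04 = 0.3465 m = 347 mm
Check: V = 2.53 m/s, Re = 6.10×10^5, f = 0.01523, h_f = 33.9 m ≈ 36.2 m ✓

D ≈ 347 mm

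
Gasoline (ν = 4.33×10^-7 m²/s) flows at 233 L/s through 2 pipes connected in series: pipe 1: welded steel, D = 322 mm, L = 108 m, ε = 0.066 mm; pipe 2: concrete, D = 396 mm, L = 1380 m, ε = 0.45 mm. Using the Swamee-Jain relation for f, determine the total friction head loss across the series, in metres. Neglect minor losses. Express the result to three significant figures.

Pipe 1: V = 2.861 m/s, Re = 2.13×10^6, ε/D = 2.05×10^-4, f = 0.01435, h_1 = f(L/D)V²/2g = 2.008 m
Pipe 2: V = 1.892 m/s, Re = 1.73×10^6, ε/D = 0.00114, f = 0.02049, h_2 = f(L/D)V²/2g = 13.02 m
Series → Q common, losses add: H = Σh = 15.03 m

H ≈ 15.0 m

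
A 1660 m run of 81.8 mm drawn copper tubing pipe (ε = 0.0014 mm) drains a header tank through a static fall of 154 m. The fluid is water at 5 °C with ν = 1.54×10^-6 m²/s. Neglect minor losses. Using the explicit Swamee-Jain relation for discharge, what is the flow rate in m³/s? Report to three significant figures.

Swamee-Jain (Type II): Q = -0.965·√(gD⁵h_f/L)·ln[ε/(3.7D) + √(3.17ν²L/(gD³h_f))]
√(gD⁵h_f/L) = √(9.81·0.0818⁵·154/1660) = 0.001826
ε/(3.7D) = 4.63×10^-6; √(3.17ν²L/(gD³h_f)) = 1.23×10^-4
Q = -0.965·0.001826·ln(1.275×10^-4) = 0.01580 m³/s
Check: V = 3.01 m/s, Re = 1.60×10^5, f = 0.01637, h_f = 153 m ≈ 154 m ✓

Q ≈ 0.0158 m³/s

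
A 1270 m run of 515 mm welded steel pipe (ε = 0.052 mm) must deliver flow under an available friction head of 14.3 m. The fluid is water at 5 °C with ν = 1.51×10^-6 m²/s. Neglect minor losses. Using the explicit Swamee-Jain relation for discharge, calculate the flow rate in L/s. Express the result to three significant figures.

Q ≈ 606 L/s

Swamee-Jain (Type II): Q = -0.965·√(gD⁵h_f/L)·ln[ε/(3.7D) + √(3.17ν²L/(gD³h_f))]
√(gD⁵h_f/L) = √(9.81·0.515⁵·14.3/1270) = 0.06326
ε/(3.7D) = 2.73×10^-5; √(3.17ν²L/(gD³h_f)) = 2.19×10^-5
Q = -0.965·0.06326·ln(4.918×10^-5) = 0.6056 m³/s
Check: V = 2.91 m/s, Re = 9.91×10^5, f = 0.01353, h_f = 14.4 m ≈ 14.3 m ✓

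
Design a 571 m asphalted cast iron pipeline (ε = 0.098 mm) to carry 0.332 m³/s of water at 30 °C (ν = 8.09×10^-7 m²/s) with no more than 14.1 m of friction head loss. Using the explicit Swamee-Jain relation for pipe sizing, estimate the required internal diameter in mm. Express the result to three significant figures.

Swamee-Jain (Type III): D = 0.66·[ε^1.25·(LQ²/(gh_f))^4.75 + ν·Q^9.4·(L/(gh_f))^5.2]^0.04
LQ²/(gh_f) = 0.4550; L/(gh_f) = 4.128
Term 1 = ε^1.25·(…)^4.75 = 2.32×10^-7; Term 2 = ν·Q^9.4·(…)^5.2 = 4.06×10^-8
D = 0.66·(2.32×10^-7 + 4.06×10^-8)^0.04 = 0.3605 m = 361 mm
Check: V = 3.25 m/s, Re = 1.45×10^6, f = 0.01527, h_f = 13.0 m ≈ 14.1 m ✓

D ≈ 361 mm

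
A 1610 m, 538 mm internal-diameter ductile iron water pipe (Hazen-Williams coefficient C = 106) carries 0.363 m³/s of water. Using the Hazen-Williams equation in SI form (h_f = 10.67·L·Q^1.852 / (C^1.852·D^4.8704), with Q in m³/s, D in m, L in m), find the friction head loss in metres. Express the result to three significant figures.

h_f ≈ 9.56 m

h_f = 10.67·1610·0.363^1.852 / (106^1.852·0.538^4.8704) = 9.556 m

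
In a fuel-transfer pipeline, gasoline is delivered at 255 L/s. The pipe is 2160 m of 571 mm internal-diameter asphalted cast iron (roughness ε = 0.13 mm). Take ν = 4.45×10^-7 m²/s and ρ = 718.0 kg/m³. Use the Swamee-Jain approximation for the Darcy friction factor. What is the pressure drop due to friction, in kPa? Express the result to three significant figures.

V = 4Q/(πD²) = 4·0.255/(π·0.571²) = 0.9958 m/s
Re = VD/ν = 0.9958·0.571/4.45×10^-7 = 1.28×10^6 → turbulent
ε/D = 0.13/571 = 2.28×10^-4
Swamee-Jain: f = 0.01489
h_f = f(L/D)V²/(2g) = 0.01489·(2160/0.571)·0.9958²/(2·9.81) = 2.847 m
Δp = ρg·h_f = 718.0·9.81·2.847 = 20.05 kPa

Δp ≈ 20.1 kPa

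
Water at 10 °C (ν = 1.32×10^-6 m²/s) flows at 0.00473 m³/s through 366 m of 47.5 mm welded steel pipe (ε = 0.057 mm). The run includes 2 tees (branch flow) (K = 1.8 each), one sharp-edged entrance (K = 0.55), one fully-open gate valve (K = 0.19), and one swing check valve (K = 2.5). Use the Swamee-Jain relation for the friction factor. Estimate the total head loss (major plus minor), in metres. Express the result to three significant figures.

H_L ≈ 67.1 m

V = 4Q/(πD²) = 2.669 m/s; V²/2g = 0.3631 m
Re = 9.61×10^4, ε/D = 0.00120 → f = 0.02309 (Swamee-Jain)
Major: h_f = f(L/D)·V²/2g = 0.02309·7705·0.3631 = 64.61 m
Minor: ΣK = 6.84; h_m = ΣK·V²/2g = 2.484 m
Total H_L = 64.61 + 2.484 = 67.10 m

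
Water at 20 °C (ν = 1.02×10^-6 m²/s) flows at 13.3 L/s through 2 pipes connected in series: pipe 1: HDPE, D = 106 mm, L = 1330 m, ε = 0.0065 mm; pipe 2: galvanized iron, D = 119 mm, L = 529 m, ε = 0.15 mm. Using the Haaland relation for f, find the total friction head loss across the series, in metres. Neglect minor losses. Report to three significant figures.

H ≈ 31.4 m

Pipe 1: V = 1.507 m/s, Re = 1.57×10^5, ε/D = 6.13×10^-5, f = 0.01662, h_1 = f(L/D)V²/2g = 24.14 m
Pipe 2: V = 1.196 m/s, Re = 1.40×10^5, ε/D = 0.00126, f = 0.02232, h_2 = f(L/D)V²/2g = 7.230 m
Series → Q common, losses add: H = Σh = 31.37 m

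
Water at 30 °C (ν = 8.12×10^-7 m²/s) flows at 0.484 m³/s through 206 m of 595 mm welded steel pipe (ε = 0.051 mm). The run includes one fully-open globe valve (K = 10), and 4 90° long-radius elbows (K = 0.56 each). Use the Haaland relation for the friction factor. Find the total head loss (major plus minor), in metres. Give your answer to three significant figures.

V = 4Q/(πD²) = 1.741 m/s; V²/2g = 0.1544 m
Re = 1.28×10^6, ε/D = 8.57×10^-5 → f = 0.01285 (Haaland)
Major: h_f = f(L/D)·V²/2g = 0.01285·346.2·0.1544 = 0.6871 m
Minor: ΣK = 12.2; h_m = ΣK·V²/2g = 1.890 m
Total H_L = 0.6871 + 1.890 = 2.577 m

H_L ≈ 2.58 m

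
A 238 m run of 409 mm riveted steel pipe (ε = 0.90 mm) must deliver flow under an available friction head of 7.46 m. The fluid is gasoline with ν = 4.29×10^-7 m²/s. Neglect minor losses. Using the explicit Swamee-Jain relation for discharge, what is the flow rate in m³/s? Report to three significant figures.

Q ≈ 0.425 m³/s

Swamee-Jain (Type II): Q = -0.965·√(gD⁵h_f/L)·ln[ε/(3.7D) + √(3.17ν²L/(gD³h_f))]
√(gD⁵h_f/L) = √(9.81·0.409⁵·7.46/238) = 0.05932
ε/(3.7D) = 5.95×10^-4; √(3.17ν²L/(gD³h_f)) = 5.27×10^-6
Q = -0.965·0.05932·ln(6.000×10^-4) = 0.4247 m³/s
Check: V = 3.23 m/s, Re = 3.08×10^6, f = 0.02412, h_f = 7.47 m ≈ 7.46 m ✓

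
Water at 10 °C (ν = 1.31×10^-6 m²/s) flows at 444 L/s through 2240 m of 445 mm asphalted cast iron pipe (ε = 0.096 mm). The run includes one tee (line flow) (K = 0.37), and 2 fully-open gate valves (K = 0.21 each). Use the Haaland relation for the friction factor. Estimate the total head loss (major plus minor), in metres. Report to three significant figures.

H_L ≈ 31.3 m

V = 4Q/(πD²) = 2.855 m/s; V²/2g = 0.4154 m
Re = 9.70×10^5, ε/D = 2.16×10^-4 → f = 0.01479 (Haaland)
Major: h_f = f(L/D)·V²/2g = 0.01479·5034·0.4154 = 30.93 m
Minor: ΣK = 0.790; h_m = ΣK·V²/2g = 0.3282 m
Total H_L = 30.93 + 0.3282 = 31.26 m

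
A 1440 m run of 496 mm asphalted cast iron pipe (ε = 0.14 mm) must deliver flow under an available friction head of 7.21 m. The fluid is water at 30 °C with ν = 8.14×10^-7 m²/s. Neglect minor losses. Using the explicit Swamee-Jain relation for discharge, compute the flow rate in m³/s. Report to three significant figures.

Swamee-Jain (Type II): Q = -0.965·√(gD⁵h_f/L)·ln[ε/(3.7D) + √(3.17ν²L/(gD³h_f))]
√(gD⁵h_f/L) = √(9.81·0.496⁵·7.21/1440) = 0.03840
ε/(3.7D) = 7.63×10^-5; √(3.17ν²L/(gD³h_f)) = 1.87×10^-5
Q = -0.965·0.03840·ln(9.501×10^-5) = 0.3432 m³/s
Check: V = 1.78 m/s, Re = 1.08×10^6, f = 0.01554, h_f = 7.26 m ≈ 7.21 m ✓

Q ≈ 0.343 m³/s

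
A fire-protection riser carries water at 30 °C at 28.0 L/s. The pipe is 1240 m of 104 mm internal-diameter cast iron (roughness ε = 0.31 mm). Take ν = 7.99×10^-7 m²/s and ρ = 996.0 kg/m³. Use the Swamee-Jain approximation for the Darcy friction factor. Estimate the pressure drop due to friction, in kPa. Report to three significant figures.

Δp ≈ 1710 kPa

V = 4Q/(πD²) = 4·0.0280/(π·0.104²) = 3.296 m/s
Re = VD/ν = 3.296·0.104/7.99×10^-7 = 4.29×10^5 → turbulent
ε/D = 0.31/104 = 0.00298
Swamee-Jain: f = 0.02656
h_f = f(L/D)V²/(2g) = 0.02656·(1240/0.104)·3.296²/(2·9.81) = 175.3 m
Δp = ρg·h_f = 996.0·9.81·175.3 = 1713 kPa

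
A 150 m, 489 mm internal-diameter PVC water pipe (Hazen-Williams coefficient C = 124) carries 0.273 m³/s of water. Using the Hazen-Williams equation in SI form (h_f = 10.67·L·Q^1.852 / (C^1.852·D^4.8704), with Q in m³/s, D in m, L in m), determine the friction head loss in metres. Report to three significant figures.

h_f = 10.67·150·0.273^1.852 / (124^1.852·0.489^4.8704) = 0.6255 m

h_f ≈ 0.625 m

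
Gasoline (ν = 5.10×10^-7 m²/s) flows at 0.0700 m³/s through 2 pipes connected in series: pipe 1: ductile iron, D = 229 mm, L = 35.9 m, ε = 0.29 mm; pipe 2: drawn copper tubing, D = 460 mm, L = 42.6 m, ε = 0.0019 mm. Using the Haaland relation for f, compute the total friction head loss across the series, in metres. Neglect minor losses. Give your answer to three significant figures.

Pipe 1: V = 1.700 m/s, Re = 7.63×10^5, ε/D = 0.00127, f = 0.02115, h_1 = f(L/D)V²/2g = 0.4881 m
Pipe 2: V = 0.4212 m/s, Re = 3.80×10^5, ε/D = 4.13×10^-6, f = 0.01377, h_2 = f(L/D)V²/2g = 0.01153 m
Series → Q common, losses add: H = Σh = 0.4997 m

H ≈ 0.500 m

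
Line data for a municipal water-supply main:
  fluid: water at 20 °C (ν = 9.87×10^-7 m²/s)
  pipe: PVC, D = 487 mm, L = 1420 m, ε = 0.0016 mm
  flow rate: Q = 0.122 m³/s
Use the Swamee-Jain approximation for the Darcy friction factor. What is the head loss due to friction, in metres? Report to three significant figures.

V = 4Q/(πD²) = 4·0.122/(π·0.487²) = 0.6550 m/s
Re = VD/ν = 0.6550·0.487/9.87×10^-7 = 3.23×10^5 → turbulent
ε/D = 0.0016/487 = 3.29×10^-6
Swamee-Jain: f = 0.01422
h_f = f(L/D)V²/(2g) = 0.01422·(1420/0.487)·0.6550²/(2·9.81) = 0.9063 m

h_f ≈ 0.906 m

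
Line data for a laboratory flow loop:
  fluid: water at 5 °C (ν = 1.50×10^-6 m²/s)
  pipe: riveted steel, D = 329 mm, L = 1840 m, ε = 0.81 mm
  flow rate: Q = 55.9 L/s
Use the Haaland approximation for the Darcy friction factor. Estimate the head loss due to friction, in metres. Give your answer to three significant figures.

h_f ≈ 3.17 m

V = 4Q/(πD²) = 4·0.0559/(π·0.329²) = 0.6576 m/s
Re = VD/ν = 0.6576·0.329/1.50×10^-6 = 1.44×10^5 → turbulent
ε/D = 0.81/329 = 0.00246
Haaland: f = 0.02576
h_f = f(L/D)V²/(2g) = 0.02576·(1840/0.329)·0.6576²/(2·9.81) = 3.175 m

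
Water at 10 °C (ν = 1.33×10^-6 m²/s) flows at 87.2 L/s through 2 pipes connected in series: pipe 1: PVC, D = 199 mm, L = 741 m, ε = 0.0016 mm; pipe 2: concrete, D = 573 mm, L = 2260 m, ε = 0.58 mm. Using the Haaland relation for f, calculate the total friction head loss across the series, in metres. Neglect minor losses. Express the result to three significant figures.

H ≈ 20.7 m

Pipe 1: V = 2.804 m/s, Re = 4.19×10^5, ε/D = 8.04×10^-6, f = 0.01356, h_1 = f(L/D)V²/2g = 20.23 m
Pipe 2: V = 0.3382 m/s, Re = 1.46×10^5, ε/D = 0.00101, f = 0.02137, h_2 = f(L/D)V²/2g = 0.4912 m
Series → Q common, losses add: H = Σh = 20.72 m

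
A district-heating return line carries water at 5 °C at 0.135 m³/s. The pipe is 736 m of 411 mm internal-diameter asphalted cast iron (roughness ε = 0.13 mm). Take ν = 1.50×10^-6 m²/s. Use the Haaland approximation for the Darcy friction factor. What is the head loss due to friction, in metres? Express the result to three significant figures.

V = 4Q/(πD²) = 4·0.135/(π·0.411²) = 1.018 m/s
Re = VD/ν = 1.018·0.411/1.50×10^-6 = 2.79×10^5 → turbulent
ε/D = 0.13/411 = 3.16×10^-4
Haaland: f = 0.01703
h_f = f(L/D)V²/(2g) = 0.01703·(736/0.411)·1.018²/(2·9.81) = 1.609 m

h_f ≈ 1.61 m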